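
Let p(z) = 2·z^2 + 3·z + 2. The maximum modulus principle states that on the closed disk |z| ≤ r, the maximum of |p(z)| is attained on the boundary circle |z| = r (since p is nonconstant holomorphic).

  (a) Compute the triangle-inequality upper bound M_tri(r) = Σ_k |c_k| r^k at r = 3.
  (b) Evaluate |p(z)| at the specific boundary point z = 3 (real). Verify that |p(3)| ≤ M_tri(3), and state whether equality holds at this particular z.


Coefficients: c_0 = 2, c_1 = 3, c_2 = 2. Radius r = 3.
Part (a). Triangle bound: M_tri(r) = Σ_k |c_k| r^k
  = |2|·3^0 + |3|·3^1 + |2|·3^2
  = 2 + 9 + 18 = 29.
This bounds M(r) := max_{|z|=r} |p(z)| from above; equality holds iff all terms c_k z^k can be made to align in phase at a single z on |z|=r.
Part (b). At z = 3 (real, on the circle |z| = r):
  p(3) = (2)·3^0 + (3)·3^1 + (2)·3^2 = 29.
  |p(3)| = 29.
Since all nonzero coefficients share the same sign, |p(3)| = 29 = M_tri(3); the triangle bound is attained at z = 3, so in fact M(r) = 29.

M_tri(3) = 29; |p(3)| = 29; equality at z=3: yes.


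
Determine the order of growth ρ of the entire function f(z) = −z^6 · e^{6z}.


M(r) = max_{|z|=r} |-1|·|z|^6·|e^{6z}| = 1·r^6 · e^{6r^1} (the factors attain their maxima compatibly on |z|=r). Then log M(r) = log 1 + 6·log r + 6r^1, dominated by the last term, so log log M(r) ~ 1·log r. The polynomial factor -1z^6 contributes only a log r term and does not affect the order. ρ = 1.
Therefore ρ = 1.

Order ρ = 1.


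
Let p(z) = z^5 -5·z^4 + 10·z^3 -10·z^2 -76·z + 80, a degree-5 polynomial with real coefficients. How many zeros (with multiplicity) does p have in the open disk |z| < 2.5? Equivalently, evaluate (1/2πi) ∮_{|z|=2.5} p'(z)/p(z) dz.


The zeros of p are: 4, (1 + 3i), (1 - 3i), -2, 1.
Their magnitudes are: 4, 3.162, 3.162, 2, 1.
Zeros with |z| < R = 2.5: -2, 1.
Count = 2.
By the argument principle, (1/2πi) ∮_{|z|=R} p'(z)/p(z) dz equals exactly this count.

Number of zeros inside |z| < 2.5: 2.


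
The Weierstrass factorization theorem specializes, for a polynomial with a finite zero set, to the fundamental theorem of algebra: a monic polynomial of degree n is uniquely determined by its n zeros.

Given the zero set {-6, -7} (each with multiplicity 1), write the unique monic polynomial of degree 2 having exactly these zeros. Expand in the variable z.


The polynomial is p(z) = ∏_{α ∈ S} (z − α), where S = {-6, -7}.
Expanding the product yields: p(z) = z^2 + 13·z + 42.
The resulting polynomial has degree 2 and real coefficients as required.

p(z) = z^2 + 13·z + 42.


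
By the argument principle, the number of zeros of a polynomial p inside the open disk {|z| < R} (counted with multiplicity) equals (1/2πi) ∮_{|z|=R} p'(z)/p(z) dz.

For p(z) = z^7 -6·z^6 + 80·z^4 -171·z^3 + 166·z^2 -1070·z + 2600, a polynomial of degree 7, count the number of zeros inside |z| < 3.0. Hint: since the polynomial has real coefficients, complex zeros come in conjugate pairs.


The zeros of p are: (-1 + 2i), (-1 - 2i), (3 + 1i), (3 - 1i), (3 + 2i), (3 - 2i), -4.
Their magnitudes are: 2.236, 2.236, 3.162, 3.162, 3.606, 3.606, 4.
Zeros with |z| < R = 3.0: (-1 + 2i), (-1 - 2i).
Count = 2.
By the argument principle, (1/2πi) ∮_{|z|=R} p'(z)/p(z) dz equals exactly this count.

Number of zeros inside |z| < 3.0: 2.


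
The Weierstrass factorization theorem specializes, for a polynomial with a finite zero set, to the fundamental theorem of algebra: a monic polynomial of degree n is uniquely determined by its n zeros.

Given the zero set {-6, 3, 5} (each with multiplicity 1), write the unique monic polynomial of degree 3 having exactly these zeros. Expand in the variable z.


The polynomial is p(z) = ∏_{α ∈ S} (z − α), where S = {-6, 3, 5}.
Expanding the product yields: p(z) = z^3 -2·z^2 -33·z + 90.
The resulting polynomial has degree 3 and real coefficients as required.

p(z) = z^3 -2·z^2 -33·z + 90.


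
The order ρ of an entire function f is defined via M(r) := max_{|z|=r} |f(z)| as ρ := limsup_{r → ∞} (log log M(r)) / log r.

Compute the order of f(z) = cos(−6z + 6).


cos(w) is a linear combination of e^{iw} and e^{−iw} (or e^w, e^{−w} in the hyperbolic case), so |cos(w)| ≤ e^{|w|}. With w = −6z + 6, |w| ≤ 6|z| + 6 = 6r + 6 on |z| = r, giving M(r) ≤ e^{6r + 6}, so ρ ≤ 1. On a suitable ray (z = it for sin/cos; z = t for sinh/cosh, t real → ∞), |cos(−6z + 6)| grows like e^{6|t|}/2, so ρ ≥ 1. Hence ρ = 1.
Therefore ρ = 1.

Order ρ = 1.


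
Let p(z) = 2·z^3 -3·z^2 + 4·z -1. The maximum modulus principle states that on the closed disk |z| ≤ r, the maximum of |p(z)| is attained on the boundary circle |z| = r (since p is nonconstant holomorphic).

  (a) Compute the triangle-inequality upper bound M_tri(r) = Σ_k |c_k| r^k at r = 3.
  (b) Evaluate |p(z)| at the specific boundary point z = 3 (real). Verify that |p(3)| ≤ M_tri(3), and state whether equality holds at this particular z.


Coefficients: c_0 = -1, c_1 = 4, c_2 = -3, c_3 = 2. Radius r = 3.
Part (a). Triangle bound: M_tri(r) = Σ_k |c_k| r^k
  = |-1|·3^0 + |4|·3^1 + |-3|·3^2 + |2|·3^3
  = 1 + 12 + 27 + 54 = 94.
This bounds M(r) := max_{|z|=r} |p(z)| from above; equality holds iff all terms c_k z^k can be made to align in phase at a single z on |z|=r.
Part (b). At z = 3 (real, on the circle |z| = r):
  p(3) = (-1)·3^0 + (4)·3^1 + (-3)·3^2 + (2)·3^3 = 38.
  |p(3)| = 38.
Check: |p(3)| = 38 ≤ 94 = M_tri(3). ✓ Equality does not hold at z = 3 (the coefficients have mixed signs, so the terms do not all align in phase there).

M_tri(3) = 94; |p(3)| = 38; equality at z=3: no.


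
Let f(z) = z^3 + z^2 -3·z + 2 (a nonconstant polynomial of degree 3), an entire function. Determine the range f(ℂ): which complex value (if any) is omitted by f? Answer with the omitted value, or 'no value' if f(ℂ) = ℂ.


Little Picard bounds the complement of f(ℂ) to at most one point.
For every w ∈ ℂ, the equation p(z) − w = 0 is a nonconstant polynomial in z and hence has at least one root by the fundamental theorem of algebra. So p is surjective onto ℂ, omitting no value.

Omitted value: no value.


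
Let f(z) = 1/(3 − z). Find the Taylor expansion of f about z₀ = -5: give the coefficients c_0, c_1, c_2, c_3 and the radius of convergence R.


Let w = z − z₀, so z = z₀ + w.
Then 3 − z = 3 − (z₀ + w) = (3 − z₀) − w = 8 − w.
f(z) = 1/(8 − w) = (1/(8)) · 1/(1 − w/(8)) = Σ_{n≥0} w^n / (8)^(n+1).
So c_n = 1/(8)^(n+1):
  c_0 = 1/(8)^1 = 1/8.
  c_1 = 1/(8)^2 = 1/64.
  c_2 = 1/(8)^3 = 1/512.
  c_3 = 1/(8)^4 = 1/4096.
The series is valid for |w/d| < 1, i.e. |z − z₀| < |d|.
Radius of convergence: R = |3 − z₀| = |8| = 8 (distance from z₀ to the singularity z = 3).

c_0 = 1/8, c_1 = 1/64, c_2 = 1/512, c_3 = 1/4096; R = 8.


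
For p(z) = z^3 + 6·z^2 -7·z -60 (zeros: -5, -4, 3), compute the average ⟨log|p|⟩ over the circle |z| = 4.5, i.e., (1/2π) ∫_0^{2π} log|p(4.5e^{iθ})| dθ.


Zeros: -5, -4, 3; r = 4.5.
Inside |z| < r: -4, 3. Outside (|z| ≥ r): -5.
p(0) = -60, so log|p(0)| = log(60) = 4.0943.
Apply Jensen: I(r) = log|p(0)| + Σ_k log(r/|z_k|), summed over zeros inside |z| < r.
  log(r/|z_k|) for z_k = -4: log(4.5/4) = 0.1178
  log(r/|z_k|) for z_k = 3: log(4.5/3) = 0.4055
  Outside zeros (-5) contribute nothing to the Jensen sum.
Sum over inside zeros: 0.5232.
I(r) = log|p(0)| + (inside sum) = 4.0943 + 0.5232 = 4.6176.
Note: since some zeros are outside |z| ≤ r, the simplified n·log(r) form does NOT apply — only the inside zeros contribute.

I(r) ≈ 4.6176.


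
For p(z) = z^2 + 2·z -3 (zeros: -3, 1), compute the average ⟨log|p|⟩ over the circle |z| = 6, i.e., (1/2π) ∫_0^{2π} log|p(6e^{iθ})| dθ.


Zeros: -3, 1; r = 6.
Inside |z| < r: -3, 1. Outside (|z| ≥ r): ∅.
p(0) = -3, so log|p(0)| = log(3) = 1.0986.
Apply Jensen: I(r) = log|p(0)| + Σ_k log(r/|z_k|), summed over zeros inside |z| < r.
  log(r/|z_k|) for z_k = -3: log(6/3) = 0.6931
  log(r/|z_k|) for z_k = 1: log(6/1) = 1.7918
Sum over inside zeros: 2.4849.
I(r) = log|p(0)| + (inside sum) = 1.0986 + 2.4849 = 3.5835.
Closed form (all zeros inside, monic): I(r) = n·log(r) = 2·log(6) = 3.5835. ✓

I(r) ≈ 3.5835.


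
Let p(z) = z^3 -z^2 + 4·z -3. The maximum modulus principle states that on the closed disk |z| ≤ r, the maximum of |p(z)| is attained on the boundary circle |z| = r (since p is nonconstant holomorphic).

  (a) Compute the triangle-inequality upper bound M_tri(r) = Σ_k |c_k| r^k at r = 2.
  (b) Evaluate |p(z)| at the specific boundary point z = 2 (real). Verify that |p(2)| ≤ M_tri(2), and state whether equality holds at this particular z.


Coefficients: c_0 = -3, c_1 = 4, c_2 = -1, c_3 = 1. Radius r = 2.
Part (a). Triangle bound: M_tri(r) = Σ_k |c_k| r^k
  = |-3|·2^0 + |4|·2^1 + |-1|·2^2 + |1|·2^3
  = 3 + 8 + 4 + 8 = 23.
This bounds M(r) := max_{|z|=r} |p(z)| from above; equality holds iff all terms c_k z^k can be made to align in phase at a single z on |z|=r.
Part (b). At z = 2 (real, on the circle |z| = r):
  p(2) = (-3)·2^0 + (4)·2^1 + (-1)·2^2 + (1)·2^3 = 9.
  |p(2)| = 9.
Check: |p(2)| = 9 ≤ 23 = M_tri(2). ✓ Equality does not hold at z = 2 (the coefficients have mixed signs, so the terms do not all align in phase there).

M_tri(2) = 23; |p(2)| = 9; equality at z=2: no.


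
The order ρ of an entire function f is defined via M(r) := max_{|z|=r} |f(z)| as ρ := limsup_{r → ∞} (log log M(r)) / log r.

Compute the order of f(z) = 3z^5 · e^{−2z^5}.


M(r) = max_{|z|=r} |3|·|z|^5·|e^{−2z^5}| = 3·r^5 · e^{2r^5} (the factors attain their maxima compatibly on |z|=r). Then log M(r) = log 3 + 5·log r + 2r^5, dominated by the last term, so log log M(r) ~ 5·log r. The polynomial factor 3z^5 contributes only a log r term and does not affect the order. ρ = 5.
Therefore ρ = 5.

Order ρ = 5.


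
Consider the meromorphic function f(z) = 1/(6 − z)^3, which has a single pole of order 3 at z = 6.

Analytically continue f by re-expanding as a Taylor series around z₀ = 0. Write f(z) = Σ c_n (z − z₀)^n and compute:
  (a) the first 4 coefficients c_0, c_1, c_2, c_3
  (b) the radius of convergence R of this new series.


Let w = z − z₀, so z = z₀ + w.
Then 6 − z = 6 − (z₀ + w) = (6 − z₀) − w = 6 − w.
f(z) = 1/(6 − w)^3 = (1/(6)^3) · (1 − w/(6))^{−3}.
By the binomial series (1−u)^{−3} = Σ_{n≥0} C(n+2, 2) u^n for |u|<1, with u = w/(6):
  c_n = C(n+2, 2) / (6)^(n+3).
  c_0 = 1/(6)^3 = 1/216.
  c_1 = 3/(6)^4 = 1/432.
  c_2 = 6/(6)^5 = 1/1296.
  c_3 = 10/(6)^6 = 5/23328.
The series is valid for |w/d| < 1, i.e. |z − z₀| < |d|.
Radius of convergence: R = |6 − z₀| = |6| = 6 (distance from z₀ to the singularity z = 6).

c_0 = 1/216, c_1 = 1/432, c_2 = 1/1296, c_3 = 5/23328; R = 6.


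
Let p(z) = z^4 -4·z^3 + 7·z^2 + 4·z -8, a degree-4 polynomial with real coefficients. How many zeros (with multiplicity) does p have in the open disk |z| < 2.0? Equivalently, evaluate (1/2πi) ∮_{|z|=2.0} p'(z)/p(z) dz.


The zeros of p are: -1, (2 + 2i), (2 - 2i), 1.
Their magnitudes are: 1, 2.828, 2.828, 1.
Zeros with |z| < R = 2.0: -1, 1.
Count = 2.
By the argument principle, (1/2πi) ∮_{|z|=R} p'(z)/p(z) dz equals exactly this count.

Number of zeros inside |z| < 2.0: 2.


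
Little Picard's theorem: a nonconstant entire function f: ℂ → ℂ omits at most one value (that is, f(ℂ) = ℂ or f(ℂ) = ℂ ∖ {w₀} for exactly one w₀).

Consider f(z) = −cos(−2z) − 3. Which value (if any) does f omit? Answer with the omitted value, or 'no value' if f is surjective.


Little Picard bounds the complement of f(ℂ) to at most one point.
cos is entire and surjective onto ℂ: for every w ∈ ℂ, cos(ζ) = w has a solution ζ ∈ ℂ (e.g., via the complex inverse arccos). With ζ = −2z this gives z = ζ/(-2). Then -1·cos(−2z) takes every value in -1·ℂ = ℂ, and adding -3 is a bijection of ℂ. So f is surjective and omits no value. (Note: only on the real line is cos bounded by [−1, 1].)

Omitted value: no value.


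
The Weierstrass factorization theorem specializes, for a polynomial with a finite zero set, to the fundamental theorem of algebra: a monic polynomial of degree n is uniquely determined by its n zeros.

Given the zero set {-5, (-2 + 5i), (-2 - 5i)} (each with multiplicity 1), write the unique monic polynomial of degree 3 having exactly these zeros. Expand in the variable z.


The polynomial is p(z) = ∏_{α ∈ S} (z − α), where S = {-5, (-2 + 5i), (-2 - 5i)}.
Expanding the product yields: p(z) = z^3 + 9·z^2 + 49·z + 145.
Note conjugate pairs combine to real quadratics: (z − (-2+5i))(z − (-2−5i)) = z² + 4z + 29.
The resulting polynomial has degree 3 and real coefficients as required.

p(z) = z^3 + 9·z^2 + 49·z + 145.


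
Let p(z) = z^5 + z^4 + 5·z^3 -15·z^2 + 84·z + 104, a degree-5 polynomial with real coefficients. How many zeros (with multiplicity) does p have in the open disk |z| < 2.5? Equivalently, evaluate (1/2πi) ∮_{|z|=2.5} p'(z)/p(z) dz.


The zeros of p are: (-2 + 3i), (-2 - 3i), (2 + 2i), (2 - 2i), -1.
Their magnitudes are: 3.606, 3.606, 2.828, 2.828, 1.
Zeros with |z| < R = 2.5: -1.
Count = 1.
By the argument principle, (1/2πi) ∮_{|z|=R} p'(z)/p(z) dz equals exactly this count.

Number of zeros inside |z| < 2.5: 1.


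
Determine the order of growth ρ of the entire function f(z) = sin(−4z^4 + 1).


Write sin(w) = (e^{iw} ± e^{−iw})/(2 or 2i), so |sin(w)| ≤ e^{|w|}. With w = −4z^4 + 1, |w| ≤ 4r^4 + 1 on |z|=r, giving M(r) ≤ e^{4r^4 + 1} and ρ ≤ 4. For the lower bound, choose z on |z|=r with -4z^4 purely imaginary of modulus 4r^4; then |sin(−4z^4 + 1)| grows like e^{4r^4}/2, so ρ ≥ 4. Hence ρ = 4.
Therefore ρ = 4.

Order ρ = 4.


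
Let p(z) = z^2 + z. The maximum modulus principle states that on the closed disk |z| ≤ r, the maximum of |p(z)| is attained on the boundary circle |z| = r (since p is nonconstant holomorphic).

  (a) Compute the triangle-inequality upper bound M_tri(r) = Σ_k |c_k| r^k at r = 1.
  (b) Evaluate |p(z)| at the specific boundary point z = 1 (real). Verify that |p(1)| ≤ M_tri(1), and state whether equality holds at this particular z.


Coefficients: c_0 = 0, c_1 = 1, c_2 = 1. Radius r = 1.
Part (a). Triangle bound: M_tri(r) = Σ_k |c_k| r^k
  = |0|·1^0 + |1|·1^1 + |1|·1^2
  = 0 + 1 + 1 = 2.
This bounds M(r) := max_{|z|=r} |p(z)| from above; equality holds iff all terms c_k z^k can be made to align in phase at a single z on |z|=r.
Part (b). At z = 1 (real, on the circle |z| = r):
  p(1) = (0)·1^0 + (1)·1^1 + (1)·1^2 = 2.
  |p(1)| = 2.
Since all nonzero coefficients share the same sign, |p(1)| = 2 = M_tri(1); the triangle bound is attained at z = 1, so in fact M(r) = 2.

M_tri(1) = 2; |p(1)| = 2; equality at z=1: yes.


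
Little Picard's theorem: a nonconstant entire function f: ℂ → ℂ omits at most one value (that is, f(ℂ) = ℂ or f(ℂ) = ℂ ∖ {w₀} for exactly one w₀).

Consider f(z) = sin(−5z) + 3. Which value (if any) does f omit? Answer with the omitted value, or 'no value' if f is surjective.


Little Picard bounds the complement of f(ℂ) to at most one point.
sin is entire and surjective onto ℂ: for every w ∈ ℂ, sin(ζ) = w has a solution ζ ∈ ℂ (e.g., via the complex inverse arcsin). With ζ = −5z this gives z = ζ/(-5). Then 1·sin(−5z) takes every value in 1·ℂ = ℂ, and adding 3 is a bijection of ℂ. So f is surjective and omits no value. (Note: only on the real line is sin bounded by [−1, 1].)

Omitted value: no value.


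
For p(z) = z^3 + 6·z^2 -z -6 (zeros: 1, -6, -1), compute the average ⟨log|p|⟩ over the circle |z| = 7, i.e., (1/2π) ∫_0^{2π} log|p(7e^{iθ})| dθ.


Zeros: -6, -1, 1; r = 7.
Inside |z| < r: -6, -1, 1. Outside (|z| ≥ r): ∅.
p(0) = -6, so log|p(0)| = log(6) = 1.7918.
Apply Jensen: I(r) = log|p(0)| + Σ_k log(r/|z_k|), summed over zeros inside |z| < r.
  log(r/|z_k|) for z_k = 1: log(7/1) = 1.9459
  log(r/|z_k|) for z_k = -6: log(7/6) = 0.1542
  log(r/|z_k|) for z_k = -1: log(7/1) = 1.9459
Sum over inside zeros: 4.0460.
I(r) = log|p(0)| + (inside sum) = 1.7918 + 4.0460 = 5.8377.
Closed form (all zeros inside, monic): I(r) = n·log(r) = 3·log(7) = 5.8377. ✓

I(r) ≈ 5.8377.


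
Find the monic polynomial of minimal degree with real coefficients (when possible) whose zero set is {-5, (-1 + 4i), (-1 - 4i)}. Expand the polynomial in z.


The polynomial is p(z) = ∏_{α ∈ S} (z − α), where S = {-5, (-1 + 4i), (-1 - 4i)}.
Expanding the product yields: p(z) = z^3 + 7·z^2 + 27·z + 85.
Note conjugate pairs combine to real quadratics: (z − (-1+4i))(z − (-1−4i)) = z² + 2z + 17.
The resulting polynomial has degree 3 and real coefficients as required.

p(z) = z^3 + 7·z^2 + 27·z + 85.


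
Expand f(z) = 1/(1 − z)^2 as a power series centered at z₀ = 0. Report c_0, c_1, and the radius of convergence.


Let w = z − z₀, so z = z₀ + w.
Then 1 − z = 1 − (z₀ + w) = (1 − z₀) − w = 1 − w.
f(z) = 1/(1 − w)^2 = (1/(1)^2) · (1 − w/(1))^{−2}.
By the binomial series (1−u)^{−2} = Σ_{n≥0} C(n+1, 1) u^n for |u|<1, with u = w/(1):
  c_n = C(n+1, 1) / (1)^(n+2).
  c_0 = 1/(1)^2 = 1.
  c_1 = 2/(1)^3 = 2.
The series is valid for |w/d| < 1, i.e. |z − z₀| < |d|.
Radius of convergence: R = |1 − z₀| = |1| = 1 (distance from z₀ to the singularity z = 1).

c_0 = 1, c_1 = 2; R = 1.


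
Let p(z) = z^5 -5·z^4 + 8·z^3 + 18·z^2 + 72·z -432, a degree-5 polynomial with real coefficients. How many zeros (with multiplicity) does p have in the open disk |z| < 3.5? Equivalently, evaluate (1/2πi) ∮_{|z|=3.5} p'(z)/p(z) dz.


The zeros of p are: 3, (-2 + 2i), (-2 - 2i), (3 + 3i), (3 - 3i).
Their magnitudes are: 3, 2.828, 2.828, 4.243, 4.243.
Zeros with |z| < R = 3.5: 3, (-2 + 2i), (-2 - 2i).
Count = 3.
By the argument principle, (1/2πi) ∮_{|z|=R} p'(z)/p(z) dz equals exactly this count.

Number of zeros inside |z| < 3.5: 3.


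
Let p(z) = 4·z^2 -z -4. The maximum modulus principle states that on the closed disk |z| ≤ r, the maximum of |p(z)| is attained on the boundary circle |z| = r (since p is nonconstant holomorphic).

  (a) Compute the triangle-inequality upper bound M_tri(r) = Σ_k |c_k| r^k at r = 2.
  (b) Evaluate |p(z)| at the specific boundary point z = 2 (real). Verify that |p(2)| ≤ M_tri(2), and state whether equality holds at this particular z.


Coefficients: c_0 = -4, c_1 = -1, c_2 = 4. Radius r = 2.
Part (a). Triangle bound: M_tri(r) = Σ_k |c_k| r^k
  = |-4|·2^0 + |-1|·2^1 + |4|·2^2
  = 4 + 2 + 16 = 22.
This bounds M(r) := max_{|z|=r} |p(z)| from above; equality holds iff all terms c_k z^k can be made to align in phase at a single z on |z|=r.
Part (b). At z = 2 (real, on the circle |z| = r):
  p(2) = (-4)·2^0 + (-1)·2^1 + (4)·2^2 = 10.
  |p(2)| = 10.
Check: |p(2)| = 10 ≤ 22 = M_tri(2). ✓ Equality does not hold at z = 2 (the coefficients have mixed signs, so the terms do not all align in phase there).

M_tri(2) = 22; |p(2)| = 10; equality at z=2: no.


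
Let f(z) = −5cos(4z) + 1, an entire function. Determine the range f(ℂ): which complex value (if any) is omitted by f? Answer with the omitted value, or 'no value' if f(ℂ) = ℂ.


Little Picard bounds the complement of f(ℂ) to at most one point.
cos is entire and surjective onto ℂ: for every w ∈ ℂ, cos(ζ) = w has a solution ζ ∈ ℂ (e.g., via the complex inverse arccos). With ζ = 4z this gives z = ζ/(4). Then -5·cos(4z) takes every value in -5·ℂ = ℂ, and adding 1 is a bijection of ℂ. So f is surjective and omits no value. (Note: only on the real line is cos bounded by [−1, 1].)

Omitted value: no value.


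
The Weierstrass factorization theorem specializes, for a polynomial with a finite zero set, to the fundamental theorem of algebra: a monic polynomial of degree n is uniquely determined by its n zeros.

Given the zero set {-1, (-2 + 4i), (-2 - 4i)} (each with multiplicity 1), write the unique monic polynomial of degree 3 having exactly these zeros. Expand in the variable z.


The polynomial is p(z) = ∏_{α ∈ S} (z − α), where S = {-1, (-2 + 4i), (-2 - 4i)}.
Expanding the product yields: p(z) = z^3 + 5·z^2 + 24·z + 20.
Note conjugate pairs combine to real quadratics: (z − (-2+4i))(z − (-2−4i)) = z² + 4z + 20.
The resulting polynomial has degree 3 and real coefficients as required.

p(z) = z^3 + 5·z^2 + 24·z + 20.


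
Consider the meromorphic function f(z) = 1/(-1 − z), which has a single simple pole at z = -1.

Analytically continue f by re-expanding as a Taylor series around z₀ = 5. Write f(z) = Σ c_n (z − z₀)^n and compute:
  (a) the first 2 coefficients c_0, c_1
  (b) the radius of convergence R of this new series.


Let w = z − z₀, so z = z₀ + w.
Then -1 − z = -1 − (z₀ + w) = (-1 − z₀) − w = -6 − w.
f(z) = 1/(-6 − w) = (1/(-6)) · 1/(1 − w/(-6)) = Σ_{n≥0} w^n / (-6)^(n+1).
So c_n = 1/(-6)^(n+1):
  c_0 = 1/(-6)^1 = -1/6.
  c_1 = 1/(-6)^2 = 1/36.
The series is valid for |w/d| < 1, i.e. |z − z₀| < |d|.
Radius of convergence: R = |-1 − z₀| = |-6| = 6 (distance from z₀ to the singularity z = -1).

c_0 = -1/6, c_1 = 1/36; R = 6.


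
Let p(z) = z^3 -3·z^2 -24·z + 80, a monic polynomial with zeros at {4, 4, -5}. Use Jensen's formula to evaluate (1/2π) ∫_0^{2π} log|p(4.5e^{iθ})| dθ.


Zeros: -5, 4, 4; r = 4.5.
Inside |z| < r: 4, 4. Outside (|z| ≥ r): -5.
p(0) = 80, so log|p(0)| = log(80) = 4.3820.
Apply Jensen: I(r) = log|p(0)| + Σ_k log(r/|z_k|), summed over zeros inside |z| < r.
  log(r/|z_k|) for z_k = 4: log(4.5/4) = 0.1178
  log(r/|z_k|) for z_k = 4: log(4.5/4) = 0.1178
  Outside zeros (-5) contribute nothing to the Jensen sum.
Sum over inside zeros: 0.2356.
I(r) = log|p(0)| + (inside sum) = 4.3820 + 0.2356 = 4.6176.
Note: since some zeros are outside |z| ≤ r, the simplified n·log(r) form does NOT apply — only the inside zeros contribute.

I(r) ≈ 4.6176.


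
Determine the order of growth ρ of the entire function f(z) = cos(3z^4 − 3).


Write cos(w) = (e^{iw} ± e^{−iw})/(2 or 2i), so |cos(w)| ≤ e^{|w|}. With w = 3z^4 − 3, |w| ≤ 3r^4 + 3 on |z|=r, giving M(r) ≤ e^{3r^4 + 3} and ρ ≤ 4. For the lower bound, choose z on |z|=r with 3z^4 purely imaginary of modulus 3r^4; then |cos(3z^4 − 3)| grows like e^{3r^4}/2, so ρ ≥ 4. Hence ρ = 4.
Therefore ρ = 4.

Order ρ = 4.


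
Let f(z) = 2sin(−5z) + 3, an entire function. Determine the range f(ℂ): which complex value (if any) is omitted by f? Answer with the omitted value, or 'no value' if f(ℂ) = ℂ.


Little Picard bounds the complement of f(ℂ) to at most one point.
sin is entire and surjective onto ℂ: for every w ∈ ℂ, sin(ζ) = w has a solution ζ ∈ ℂ (e.g., via the complex inverse arcsin). With ζ = −5z this gives z = ζ/(-5). Then 2·sin(−5z) takes every value in 2·ℂ = ℂ, and adding 3 is a bijection of ℂ. So f is surjective and omits no value. (Note: only on the real line is sin bounded by [−1, 1].)

Omitted value: no value.


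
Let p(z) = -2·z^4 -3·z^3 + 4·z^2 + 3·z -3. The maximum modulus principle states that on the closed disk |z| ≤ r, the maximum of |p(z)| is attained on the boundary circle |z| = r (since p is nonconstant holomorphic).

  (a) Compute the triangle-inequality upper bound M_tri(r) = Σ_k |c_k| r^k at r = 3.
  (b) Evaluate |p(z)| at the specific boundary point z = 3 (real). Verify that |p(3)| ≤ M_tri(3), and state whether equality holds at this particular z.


Coefficients: c_0 = -3, c_1 = 3, c_2 = 4, c_3 = -3, c_4 = -2. Radius r = 3.
Part (a). Triangle bound: M_tri(r) = Σ_k |c_k| r^k
  = |-3|·3^0 + |3|·3^1 + |4|·3^2 + |-3|·3^3 + |-2|·3^4
  = 3 + 9 + 36 + 81 + 162 = 291.
This bounds M(r) := max_{|z|=r} |p(z)| from above; equality holds iff all terms c_k z^k can be made to align in phase at a single z on |z|=r.
Part (b). At z = 3 (real, on the circle |z| = r):
  p(3) = (-3)·3^0 + (3)·3^1 + (4)·3^2 + (-3)·3^3 + (-2)·3^4 = -201.
  |p(3)| = 201.
Check: |p(3)| = 201 ≤ 291 = M_tri(3). ✓ Equality does not hold at z = 3 (the coefficients have mixed signs, so the terms do not all align in phase there).

M_tri(3) = 291; |p(3)| = 201; equality at z=3: no.


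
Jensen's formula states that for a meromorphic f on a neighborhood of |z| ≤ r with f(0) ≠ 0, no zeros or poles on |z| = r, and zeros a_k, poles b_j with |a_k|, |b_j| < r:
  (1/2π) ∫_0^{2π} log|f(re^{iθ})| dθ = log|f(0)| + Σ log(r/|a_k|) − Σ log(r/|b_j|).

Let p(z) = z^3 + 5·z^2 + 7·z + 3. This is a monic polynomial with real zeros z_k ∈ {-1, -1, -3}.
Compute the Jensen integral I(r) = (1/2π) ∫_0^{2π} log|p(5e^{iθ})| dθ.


Zeros: -3, -1, -1; r = 5.
Inside |z| < r: -3, -1, -1. Outside (|z| ≥ r): ∅.
p(0) = 3, so log|p(0)| = log(3) = 1.0986.
Apply Jensen: I(r) = log|p(0)| + Σ_k log(r/|z_k|), summed over zeros inside |z| < r.
  log(r/|z_k|) for z_k = -1: log(5/1) = 1.6094
  log(r/|z_k|) for z_k = -1: log(5/1) = 1.6094
  log(r/|z_k|) for z_k = -3: log(5/3) = 0.5108
Sum over inside zeros: 3.7297.
I(r) = log|p(0)| + (inside sum) = 1.0986 + 3.7297 = 4.8283.
Closed form (all zeros inside, monic): I(r) = n·log(r) = 3·log(5) = 4.8283. ✓

I(r) ≈ 4.8283.


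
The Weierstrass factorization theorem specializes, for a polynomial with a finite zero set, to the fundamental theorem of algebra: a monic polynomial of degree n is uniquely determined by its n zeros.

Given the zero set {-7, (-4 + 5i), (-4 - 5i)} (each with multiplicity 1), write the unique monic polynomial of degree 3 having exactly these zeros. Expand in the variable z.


The polynomial is p(z) = ∏_{α ∈ S} (z − α), where S = {-7, (-4 + 5i), (-4 - 5i)}.
Expanding the product yields: p(z) = z^3 + 15·z^2 + 97·z + 287.
Note conjugate pairs combine to real quadratics: (z − (-4+5i))(z − (-4−5i)) = z² + 8z + 41.
The resulting polynomial has degree 3 and real coefficients as required.

p(z) = z^3 + 15·z^2 + 97·z + 287.


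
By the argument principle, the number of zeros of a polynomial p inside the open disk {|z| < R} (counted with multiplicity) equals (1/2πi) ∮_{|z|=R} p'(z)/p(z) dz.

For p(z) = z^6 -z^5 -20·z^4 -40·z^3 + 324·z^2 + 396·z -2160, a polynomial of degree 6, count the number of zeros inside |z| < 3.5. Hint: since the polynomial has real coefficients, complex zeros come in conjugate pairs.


The zeros of p are: (3 + 1i), (3 - 1i), (-3 + 3i), (-3 - 3i), 4, -3.
Their magnitudes are: 3.162, 3.162, 4.243, 4.243, 4, 3.
Zeros with |z| < R = 3.5: (3 + 1i), (3 - 1i), -3.
Count = 3.
By the argument principle, (1/2πi) ∮_{|z|=R} p'(z)/p(z) dz equals exactly this count.

Number of zeros inside |z| < 3.5: 3.


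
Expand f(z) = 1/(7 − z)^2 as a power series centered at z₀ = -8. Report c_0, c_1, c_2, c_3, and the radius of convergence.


Let w = z − z₀, so z = z₀ + w.
Then 7 − z = 7 − (z₀ + w) = (7 − z₀) − w = 15 − w.
f(z) = 1/(15 − w)^2 = (1/(15)^2) · (1 − w/(15))^{−2}.
By the binomial series (1−u)^{−2} = Σ_{n≥0} C(n+1, 1) u^n for |u|<1, with u = w/(15):
  c_n = C(n+1, 1) / (15)^(n+2).
  c_0 = 1/(15)^2 = 1/225.
  c_1 = 2/(15)^3 = 2/3375.
  c_2 = 3/(15)^4 = 1/16875.
  c_3 = 4/(15)^5 = 4/759375.
The series is valid for |w/d| < 1, i.e. |z − z₀| < |d|.
Radius of convergence: R = |7 − z₀| = |15| = 15 (distance from z₀ to the singularity z = 7).

c_0 = 1/225, c_1 = 2/3375, c_2 = 1/16875, c_3 = 4/759375; R = 15.


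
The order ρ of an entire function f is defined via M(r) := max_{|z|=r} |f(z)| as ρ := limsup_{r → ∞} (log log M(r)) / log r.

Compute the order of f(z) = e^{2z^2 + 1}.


|e^{2z^2 + 1}| = e^{Re(2·z^2) + 1} ≤ e^{2|z|^2 + 1} = e^{2r^2 + 1} on |z| = r, so ρ ≤ 2. Choosing z on |z|=r so that 2·z^2 is real positive (always possible by picking arg z appropriately) gives |f(z)| = e^{2r^2 + 1}, matching the bound. The additive constant 1 does not affect log log M(r) ~ 2·log r. Hence ρ = 2.
Therefore ρ = 2.

Order ρ = 2.


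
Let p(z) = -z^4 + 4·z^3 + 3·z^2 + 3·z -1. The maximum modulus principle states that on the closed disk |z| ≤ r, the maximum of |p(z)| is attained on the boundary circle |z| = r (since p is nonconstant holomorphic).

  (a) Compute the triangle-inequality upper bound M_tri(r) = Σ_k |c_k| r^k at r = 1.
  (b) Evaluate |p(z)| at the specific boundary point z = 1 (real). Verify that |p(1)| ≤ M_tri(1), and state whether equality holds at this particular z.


Coefficients: c_0 = -1, c_1 = 3, c_2 = 3, c_3 = 4, c_4 = -1. Radius r = 1.
Part (a). Triangle bound: M_tri(r) = Σ_k |c_k| r^k
  = |-1|·1^0 + |3|·1^1 + |3|·1^2 + |4|·1^3 + |-1|·1^4
  = 1 + 3 + 3 + 4 + 1 = 12.
This bounds M(r) := max_{|z|=r} |p(z)| from above; equality holds iff all terms c_k z^k can be made to align in phase at a single z on |z|=r.
Part (b). At z = 1 (real, on the circle |z| = r):
  p(1) = (-1)·1^0 + (3)·1^1 + (3)·1^2 + (4)·1^3 + (-1)·1^4 = 8.
  |p(1)| = 8.
Check: |p(1)| = 8 ≤ 12 = M_tri(1). ✓ Equality does not hold at z = 1 (the coefficients have mixed signs, so the terms do not all align in phase there).

M_tri(1) = 12; |p(1)| = 8; equality at z=1: no.


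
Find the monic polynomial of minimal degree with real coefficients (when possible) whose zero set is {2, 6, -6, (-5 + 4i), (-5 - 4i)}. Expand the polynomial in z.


The polynomial is p(z) = ∏_{α ∈ S} (z − α), where S = {2, 6, -6, (-5 + 4i), (-5 - 4i)}.
Expanding the product yields: p(z) = z^5 + 8·z^4 -15·z^3 -370·z^2 -756·z + 2952.
Note conjugate pairs combine to real quadratics: (z − (-5+4i))(z − (-5−4i)) = z² + 10z + 41.
The resulting polynomial has degree 5 and real coefficients as required.

p(z) = z^5 + 8·z^4 -15·z^3 -370·z^2 -756·z + 2952.


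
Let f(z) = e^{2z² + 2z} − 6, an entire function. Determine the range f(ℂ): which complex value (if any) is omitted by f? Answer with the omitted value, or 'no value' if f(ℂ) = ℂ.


Little Picard bounds the complement of f(ℂ) to at most one point.
The exponent g(z) = 2z² + 2z is a nonconstant polynomial, hence surjective onto ℂ. So e^{g(z)} takes every value in {e^w : w ∈ ℂ} = ℂ ∖ {0}. Adding -6 shifts the range to ℂ ∖ {-6}. f omits exactly -6.

Omitted value: -6.


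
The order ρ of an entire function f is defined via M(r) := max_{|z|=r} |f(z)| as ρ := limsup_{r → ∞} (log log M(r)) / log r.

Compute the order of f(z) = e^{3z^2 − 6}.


|e^{3z^2 − 6}| = e^{Re(3·z^2) + -6} ≤ e^{3|z|^2 + -6} = e^{3r^2 + -6} on |z| = r, so ρ ≤ 2. Choosing z on |z|=r so that 3·z^2 is real positive (always possible by picking arg z appropriately) gives |f(z)| = e^{3r^2 + -6}, matching the bound. The additive constant -6 does not affect log log M(r) ~ 2·log r. Hence ρ = 2.
Therefore ρ = 2.

Order ρ = 2.


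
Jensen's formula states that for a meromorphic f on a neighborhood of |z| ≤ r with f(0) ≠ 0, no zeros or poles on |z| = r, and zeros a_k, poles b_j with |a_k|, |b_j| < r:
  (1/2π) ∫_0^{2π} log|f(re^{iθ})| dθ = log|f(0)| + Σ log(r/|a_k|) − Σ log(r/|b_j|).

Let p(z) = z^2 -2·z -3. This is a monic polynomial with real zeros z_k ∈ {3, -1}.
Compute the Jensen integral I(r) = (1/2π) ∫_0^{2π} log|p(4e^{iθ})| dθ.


Zeros: -1, 3; r = 4.
Inside |z| < r: -1, 3. Outside (|z| ≥ r): ∅.
p(0) = -3, so log|p(0)| = log(3) = 1.0986.
Apply Jensen: I(r) = log|p(0)| + Σ_k log(r/|z_k|), summed over zeros inside |z| < r.
  log(r/|z_k|) for z_k = 3: log(4/3) = 0.2877
  log(r/|z_k|) for z_k = -1: log(4/1) = 1.3863
Sum over inside zeros: 1.6740.
I(r) = log|p(0)| + (inside sum) = 1.0986 + 1.6740 = 2.7726.
Closed form (all zeros inside, monic): I(r) = n·log(r) = 2·log(4) = 2.7726. ✓

I(r) ≈ 2.7726.


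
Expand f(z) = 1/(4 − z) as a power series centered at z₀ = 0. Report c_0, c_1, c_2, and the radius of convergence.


Let w = z − z₀, so z = z₀ + w.
Then 4 − z = 4 − (z₀ + w) = (4 − z₀) − w = 4 − w.
f(z) = 1/(4 − w) = (1/(4)) · 1/(1 − w/(4)) = Σ_{n≥0} w^n / (4)^(n+1).
So c_n = 1/(4)^(n+1):
  c_0 = 1/(4)^1 = 1/4.
  c_1 = 1/(4)^2 = 1/16.
  c_2 = 1/(4)^3 = 1/64.
The series is valid for |w/d| < 1, i.e. |z − z₀| < |d|.
Radius of convergence: R = |4 − z₀| = |4| = 4 (distance from z₀ to the singularity z = 4).

c_0 = 1/4, c_1 = 1/16, c_2 = 1/64; R = 4.


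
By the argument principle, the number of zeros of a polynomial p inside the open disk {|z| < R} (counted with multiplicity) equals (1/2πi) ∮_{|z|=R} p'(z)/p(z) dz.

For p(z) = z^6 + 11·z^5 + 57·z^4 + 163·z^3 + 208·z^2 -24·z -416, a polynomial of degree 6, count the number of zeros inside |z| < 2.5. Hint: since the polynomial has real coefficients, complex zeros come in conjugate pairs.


The zeros of p are: (-2 + 3i), (-2 - 3i), (-2 + 2i), (-2 - 2i), 1, -4.
Their magnitudes are: 3.606, 3.606, 2.828, 2.828, 1, 4.
Zeros with |z| < R = 2.5: 1.
Count = 1.
By the argument principle, (1/2πi) ∮_{|z|=R} p'(z)/p(z) dz equals exactly this count.

Number of zeros inside |z| < 2.5: 1.


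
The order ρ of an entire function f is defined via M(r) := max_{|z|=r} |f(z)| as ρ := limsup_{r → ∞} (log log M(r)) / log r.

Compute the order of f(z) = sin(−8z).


sin(w) is a linear combination of e^{iw} and e^{−iw} (or e^w, e^{−w} in the hyperbolic case), so |sin(w)| ≤ e^{|w|}. With w = −8z, |w| ≤ 8|z| + 0 = 8r + 0 on |z| = r, giving M(r) ≤ e^{8r + 0}, so ρ ≤ 1. On a suitable ray (z = it for sin/cos; z = t for sinh/cosh, t real → ∞), |sin(−8z)| grows like e^{8|t|}/2, so ρ ≥ 1. Hence ρ = 1.
Therefore ρ = 1.

Order ρ = 1.


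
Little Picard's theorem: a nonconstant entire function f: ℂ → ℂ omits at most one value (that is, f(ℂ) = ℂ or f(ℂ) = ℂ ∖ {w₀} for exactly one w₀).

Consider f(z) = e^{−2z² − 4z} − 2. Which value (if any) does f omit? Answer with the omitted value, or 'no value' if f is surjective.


Little Picard bounds the complement of f(ℂ) to at most one point.
The exponent g(z) = −2z² − 4z is a nonconstant polynomial, hence surjective onto ℂ. So e^{g(z)} takes every value in {e^w : w ∈ ℂ} = ℂ ∖ {0}. Adding -2 shifts the range to ℂ ∖ {-2}. f omits exactly -2.

Omitted value: -2.


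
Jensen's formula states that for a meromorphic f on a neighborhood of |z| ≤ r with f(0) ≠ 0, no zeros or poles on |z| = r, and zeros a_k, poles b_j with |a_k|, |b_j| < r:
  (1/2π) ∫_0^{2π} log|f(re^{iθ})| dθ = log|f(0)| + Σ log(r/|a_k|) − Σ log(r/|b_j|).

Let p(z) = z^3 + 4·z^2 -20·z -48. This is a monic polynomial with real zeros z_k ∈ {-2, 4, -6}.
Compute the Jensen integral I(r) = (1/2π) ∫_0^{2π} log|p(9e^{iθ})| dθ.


Zeros: -6, -2, 4; r = 9.
Inside |z| < r: -6, -2, 4. Outside (|z| ≥ r): ∅.
p(0) = -48, so log|p(0)| = log(48) = 3.8712.
Apply Jensen: I(r) = log|p(0)| + Σ_k log(r/|z_k|), summed over zeros inside |z| < r.
  log(r/|z_k|) for z_k = -2: log(9/2) = 1.5041
  log(r/|z_k|) for z_k = 4: log(9/4) = 0.8109
  log(r/|z_k|) for z_k = -6: log(9/6) = 0.4055
Sum over inside zeros: 2.7205.
I(r) = log|p(0)| + (inside sum) = 3.8712 + 2.7205 = 6.5917.
Closed form (all zeros inside, monic): I(r) = n·log(r) = 3·log(9) = 6.5917. ✓

I(r) ≈ 6.5917.


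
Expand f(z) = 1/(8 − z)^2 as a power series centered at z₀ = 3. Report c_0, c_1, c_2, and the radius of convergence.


Let w = z − z₀, so z = z₀ + w.
Then 8 − z = 8 − (z₀ + w) = (8 − z₀) − w = 5 − w.
f(z) = 1/(5 − w)^2 = (1/(5)^2) · (1 − w/(5))^{−2}.
By the binomial series (1−u)^{−2} = Σ_{n≥0} C(n+1, 1) u^n for |u|<1, with u = w/(5):
  c_n = C(n+1, 1) / (5)^(n+2).
  c_0 = 1/(5)^2 = 1/25.
  c_1 = 2/(5)^3 = 2/125.
  c_2 = 3/(5)^4 = 3/625.
The series is valid for |w/d| < 1, i.e. |z − z₀| < |d|.
Radius of convergence: R = |8 − z₀| = |5| = 5 (distance from z₀ to the singularity z = 8).

c_0 = 1/25, c_1 = 2/125, c_2 = 3/625; R = 5.


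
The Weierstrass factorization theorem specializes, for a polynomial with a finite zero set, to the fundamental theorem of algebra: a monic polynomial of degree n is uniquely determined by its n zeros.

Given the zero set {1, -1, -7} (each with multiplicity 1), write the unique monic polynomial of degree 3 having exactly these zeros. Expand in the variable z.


The polynomial is p(z) = ∏_{α ∈ S} (z − α), where S = {1, -1, -7}.
Expanding the product yields: p(z) = z^3 + 7·z^2 -z -7.
The resulting polynomial has degree 3 and real coefficients as required.

p(z) = z^3 + 7·z^2 -z -7.


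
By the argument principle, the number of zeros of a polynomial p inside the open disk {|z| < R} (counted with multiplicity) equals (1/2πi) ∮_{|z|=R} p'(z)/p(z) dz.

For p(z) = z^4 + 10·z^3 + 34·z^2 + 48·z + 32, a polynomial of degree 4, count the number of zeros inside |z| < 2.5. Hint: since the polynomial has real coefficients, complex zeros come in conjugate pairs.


The zeros of p are: -4, -4, (-1 + 1i), (-1 - 1i).
Their magnitudes are: 4, 4, 1.414, 1.414.
Zeros with |z| < R = 2.5: (-1 + 1i), (-1 - 1i).
Count = 2.
By the argument principle, (1/2πi) ∮_{|z|=R} p'(z)/p(z) dz equals exactly this count.

Number of zeros inside |z| < 2.5: 2.


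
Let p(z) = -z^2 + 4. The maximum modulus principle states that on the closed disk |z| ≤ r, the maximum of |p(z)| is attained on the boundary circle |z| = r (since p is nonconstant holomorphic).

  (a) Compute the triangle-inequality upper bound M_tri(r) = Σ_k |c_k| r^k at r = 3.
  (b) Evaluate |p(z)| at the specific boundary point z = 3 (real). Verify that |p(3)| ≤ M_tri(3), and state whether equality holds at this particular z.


Coefficients: c_0 = 4, c_1 = 0, c_2 = -1. Radius r = 3.
Part (a). Triangle bound: M_tri(r) = Σ_k |c_k| r^k
  = |4|·3^0 + |0|·3^1 + |-1|·3^2
  = 4 + 0 + 9 = 13.
This bounds M(r) := max_{|z|=r} |p(z)| from above; equality holds iff all terms c_k z^k can be made to align in phase at a single z on |z|=r.
Part (b). At z = 3 (real, on the circle |z| = r):
  p(3) = (4)·3^0 + (0)·3^1 + (-1)·3^2 = -5.
  |p(3)| = 5.
Check: |p(3)| = 5 ≤ 13 = M_tri(3). ✓ Equality does not hold at z = 3 (the coefficients have mixed signs, so the terms do not all align in phase there).

M_tri(3) = 13; |p(3)| = 5; equality at z=3: no.


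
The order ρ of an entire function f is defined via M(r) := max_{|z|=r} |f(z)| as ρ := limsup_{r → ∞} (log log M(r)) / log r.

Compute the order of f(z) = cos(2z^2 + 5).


Write cos(w) = (e^{iw} ± e^{−iw})/(2 or 2i), so |cos(w)| ≤ e^{|w|}. With w = 2z^2 + 5, |w| ≤ 2r^2 + 5 on |z|=r, giving M(r) ≤ e^{2r^2 + 5} and ρ ≤ 2. For the lower bound, choose z on |z|=r with 2z^2 purely imaginary of modulus 2r^2; then |cos(2z^2 + 5)| grows like e^{2r^2}/2, so ρ ≥ 2. Hence ρ = 2.
Therefore ρ = 2.

Order ρ = 2.


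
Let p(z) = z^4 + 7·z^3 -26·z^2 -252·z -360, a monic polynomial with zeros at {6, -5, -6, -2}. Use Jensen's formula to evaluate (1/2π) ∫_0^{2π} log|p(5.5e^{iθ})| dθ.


Zeros: -6, -5, -2, 6; r = 5.5.
Inside |z| < r: -5, -2. Outside (|z| ≥ r): -6, 6.
p(0) = -360, so log|p(0)| = log(360) = 5.8861.
Apply Jensen: I(r) = log|p(0)| + Σ_k log(r/|z_k|), summed over zeros inside |z| < r.
  log(r/|z_k|) for z_k = -5: log(5.5/5) = 0.0953
  log(r/|z_k|) for z_k = -2: log(5.5/2) = 1.0116
  Outside zeros (-6, 6) contribute nothing to the Jensen sum.
Sum over inside zeros: 1.1069.
I(r) = log|p(0)| + (inside sum) = 5.8861 + 1.1069 = 6.9930.
Note: since some zeros are outside |z| ≤ r, the simplified n·log(r) form does NOT apply — only the inside zeros contribute.

I(r) ≈ 6.9930.


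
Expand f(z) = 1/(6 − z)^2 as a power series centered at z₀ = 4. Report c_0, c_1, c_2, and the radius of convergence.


Let w = z − z₀, so z = z₀ + w.
Then 6 − z = 6 − (z₀ + w) = (6 − z₀) − w = 2 − w.
f(z) = 1/(2 − w)^2 = (1/(2)^2) · (1 − w/(2))^{−2}.
By the binomial series (1−u)^{−2} = Σ_{n≥0} C(n+1, 1) u^n for |u|<1, with u = w/(2):
  c_n = C(n+1, 1) / (2)^(n+2).
  c_0 = 1/(2)^2 = 1/4.
  c_1 = 2/(2)^3 = 1/4.
  c_2 = 3/(2)^4 = 3/16.
The series is valid for |w/d| < 1, i.e. |z − z₀| < |d|.
Radius of convergence: R = |6 − z₀| = |2| = 2 (distance from z₀ to the singularity z = 6).

c_0 = 1/4, c_1 = 1/4, c_2 = 3/16; R = 2.
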